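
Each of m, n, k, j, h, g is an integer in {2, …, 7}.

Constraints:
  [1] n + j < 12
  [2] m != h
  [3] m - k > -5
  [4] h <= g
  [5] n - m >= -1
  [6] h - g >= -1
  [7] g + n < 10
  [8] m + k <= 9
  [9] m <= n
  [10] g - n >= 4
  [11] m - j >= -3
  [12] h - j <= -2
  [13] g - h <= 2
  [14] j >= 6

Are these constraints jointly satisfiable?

Unsatisfiable

Constraints 5, 6, 10, 11, and 12 give j − h ≥ 2, h − g ≥ -1, g − n ≥ 4, n − m ≥ -1, m − j ≥ -3.
Adding all 5 inequalities: the left sides telescope to 0, and the right sides sum to 2 + (-1) + 4 + (-1) + (-3) = 1. So 0 ≥ 1, which is false.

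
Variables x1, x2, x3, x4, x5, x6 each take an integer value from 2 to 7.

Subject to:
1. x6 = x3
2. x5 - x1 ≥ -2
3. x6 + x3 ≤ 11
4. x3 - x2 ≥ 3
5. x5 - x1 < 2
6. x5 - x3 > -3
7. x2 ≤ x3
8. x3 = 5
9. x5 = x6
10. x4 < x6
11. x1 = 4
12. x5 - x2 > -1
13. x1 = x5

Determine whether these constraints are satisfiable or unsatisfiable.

Unsatisfiable

Constraint 11 fixes x1 = 4 and constraint 8 fixes x3 = 5. Constraints 1, 9, and 13 give x1 = x5 = x6 = x3, so x1 = x3. But 4 ≠ 5 — contradiction.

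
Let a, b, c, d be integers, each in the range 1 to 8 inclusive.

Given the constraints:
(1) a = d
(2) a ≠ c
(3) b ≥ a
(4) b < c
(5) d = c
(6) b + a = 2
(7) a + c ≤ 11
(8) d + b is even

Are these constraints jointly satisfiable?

From constraints 1 and 5, a = d = c, so a = c. But constraint 2 says a ≠ c. Contradiction.

Unsatisfiable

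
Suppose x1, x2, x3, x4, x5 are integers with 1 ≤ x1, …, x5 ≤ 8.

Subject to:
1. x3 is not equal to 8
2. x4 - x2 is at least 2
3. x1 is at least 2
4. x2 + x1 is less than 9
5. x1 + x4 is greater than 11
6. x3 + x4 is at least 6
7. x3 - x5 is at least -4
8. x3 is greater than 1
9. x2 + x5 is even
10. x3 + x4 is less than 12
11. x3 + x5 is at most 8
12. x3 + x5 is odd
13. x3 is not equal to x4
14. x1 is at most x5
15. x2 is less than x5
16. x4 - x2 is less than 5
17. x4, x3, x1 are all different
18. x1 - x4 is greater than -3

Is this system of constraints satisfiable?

Satisfiable

Try x1 = 5, x2 = 3, x3 = 2, x4 = 7, x5 = 5.
Check constraint 2: x4 - x2 = 4; constraint 4: x2 + x1 = 8. The remaining constraints are straightforward to verify.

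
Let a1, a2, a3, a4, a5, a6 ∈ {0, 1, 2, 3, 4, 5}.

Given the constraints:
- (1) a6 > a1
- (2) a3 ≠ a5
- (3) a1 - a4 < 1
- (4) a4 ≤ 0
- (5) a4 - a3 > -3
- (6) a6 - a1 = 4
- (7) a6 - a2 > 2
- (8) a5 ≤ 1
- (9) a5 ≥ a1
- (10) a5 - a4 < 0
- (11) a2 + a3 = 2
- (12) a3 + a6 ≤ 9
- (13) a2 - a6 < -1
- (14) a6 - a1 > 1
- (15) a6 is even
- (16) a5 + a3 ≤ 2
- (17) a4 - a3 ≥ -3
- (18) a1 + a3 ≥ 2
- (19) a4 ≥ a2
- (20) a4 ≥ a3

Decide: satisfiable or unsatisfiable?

From constraints 8 and 9: a1 ≤ a5 ≤ 1. From constraints 4 and 20: a3 ≤ a4 ≤ 0. Hence a1 + a3 ≤ 1. But constraint 18 requires a1 + a3 ≥ 2, and 2 > 1. Contradiction.

Unsatisfiable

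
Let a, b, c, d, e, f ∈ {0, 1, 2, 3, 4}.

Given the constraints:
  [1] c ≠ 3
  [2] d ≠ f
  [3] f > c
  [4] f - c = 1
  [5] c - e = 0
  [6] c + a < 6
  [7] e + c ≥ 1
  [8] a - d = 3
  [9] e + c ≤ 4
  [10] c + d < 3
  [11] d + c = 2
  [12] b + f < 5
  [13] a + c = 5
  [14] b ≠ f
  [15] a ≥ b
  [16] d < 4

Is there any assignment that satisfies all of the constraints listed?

Satisfiable

One satisfying assignment is a = 4, b = 1, c = 1, d = 1, e = 1, f = 2.
For the less obvious constraints — constraint 4: f - c = 1; constraint 5: c - e = 0 — and the others hold by inspection.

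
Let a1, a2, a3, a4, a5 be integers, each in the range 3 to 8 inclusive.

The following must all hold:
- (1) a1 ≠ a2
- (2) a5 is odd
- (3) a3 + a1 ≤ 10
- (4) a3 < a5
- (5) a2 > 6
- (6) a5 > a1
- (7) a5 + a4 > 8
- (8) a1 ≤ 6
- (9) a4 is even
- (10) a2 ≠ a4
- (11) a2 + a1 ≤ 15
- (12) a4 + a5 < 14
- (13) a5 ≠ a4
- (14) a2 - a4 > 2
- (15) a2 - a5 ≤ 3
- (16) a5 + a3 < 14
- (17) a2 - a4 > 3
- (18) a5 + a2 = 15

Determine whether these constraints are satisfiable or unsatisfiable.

Satisfiable

Try a1 = 4, a2 = 8, a3 = 6, a4 = 4, a5 = 7.
Check constraint 3: a3 + a1 = 10; constraint 7: a5 + a4 = 11. The remaining constraints are straightforward to verify.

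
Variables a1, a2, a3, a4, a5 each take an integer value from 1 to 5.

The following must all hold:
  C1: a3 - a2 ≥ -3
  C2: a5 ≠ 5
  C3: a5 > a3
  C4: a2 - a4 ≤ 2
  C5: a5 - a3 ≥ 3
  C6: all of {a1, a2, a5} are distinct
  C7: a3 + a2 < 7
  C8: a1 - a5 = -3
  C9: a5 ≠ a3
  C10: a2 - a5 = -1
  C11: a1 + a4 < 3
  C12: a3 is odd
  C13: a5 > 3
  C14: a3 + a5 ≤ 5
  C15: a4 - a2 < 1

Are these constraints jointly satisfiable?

Satisfiable

Try a1 = 1, a2 = 3, a3 = 1, a4 = 1, a5 = 4.
Check constraint 1: a3 - a2 = -2; constraint 4: a2 - a4 = 2; constraint 5: a5 - a3 = 3. The remaining constraints are straightforward to verify.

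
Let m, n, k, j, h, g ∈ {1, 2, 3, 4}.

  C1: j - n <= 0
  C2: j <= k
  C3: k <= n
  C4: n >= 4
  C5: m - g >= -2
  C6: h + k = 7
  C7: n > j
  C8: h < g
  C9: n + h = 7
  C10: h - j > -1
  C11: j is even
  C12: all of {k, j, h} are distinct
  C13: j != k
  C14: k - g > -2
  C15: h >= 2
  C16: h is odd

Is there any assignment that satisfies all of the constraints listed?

Setting (m, n, k, j, h, g) = (4, 4, 4, 2, 3, 4) satisfies everything: constraint 1: j - n = -2; constraint 5: m - g = 0, and the others follow.

Satisfiable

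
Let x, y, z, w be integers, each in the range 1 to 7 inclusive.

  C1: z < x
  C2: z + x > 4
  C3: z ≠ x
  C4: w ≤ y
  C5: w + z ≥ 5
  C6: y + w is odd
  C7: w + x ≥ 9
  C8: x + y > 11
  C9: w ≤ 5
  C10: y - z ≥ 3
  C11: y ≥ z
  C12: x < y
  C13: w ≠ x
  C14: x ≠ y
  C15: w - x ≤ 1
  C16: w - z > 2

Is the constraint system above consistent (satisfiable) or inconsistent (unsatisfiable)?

One satisfying assignment is x = 6, y = 7, z = 1, w = 4.
For the less obvious constraints — constraint 2: z + x = 7; constraint 5: w + z = 5 — and the others hold by inspection.

Satisfiable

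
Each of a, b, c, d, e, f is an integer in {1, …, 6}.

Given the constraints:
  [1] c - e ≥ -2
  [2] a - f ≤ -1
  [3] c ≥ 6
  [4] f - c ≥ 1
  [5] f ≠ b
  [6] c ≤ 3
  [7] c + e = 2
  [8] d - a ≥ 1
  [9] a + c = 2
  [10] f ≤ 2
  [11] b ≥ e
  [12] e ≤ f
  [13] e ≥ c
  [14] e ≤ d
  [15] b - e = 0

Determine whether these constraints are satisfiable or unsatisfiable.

Unsatisfiable

From constraints 3 and 13: e ≥ c and c ≥ 6, so e ≥ 6. From constraints 10 and 12: e ≤ f and f ≤ 2, so e ≤ 2. But 2 < 6, so no value of e works.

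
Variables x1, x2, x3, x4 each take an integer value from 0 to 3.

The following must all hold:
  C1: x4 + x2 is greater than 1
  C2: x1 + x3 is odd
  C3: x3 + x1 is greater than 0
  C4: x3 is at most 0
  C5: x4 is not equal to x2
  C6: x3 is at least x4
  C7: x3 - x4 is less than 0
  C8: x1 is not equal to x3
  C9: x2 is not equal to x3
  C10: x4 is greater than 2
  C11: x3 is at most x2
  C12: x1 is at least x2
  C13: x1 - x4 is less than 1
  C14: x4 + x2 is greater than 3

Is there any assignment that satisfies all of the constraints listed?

Unsatisfiable

From constraint 10: x4 ≥ 3. From constraints 4 and 6: x4 ≤ x3 and x3 ≤ 0, so x4 ≤ 0. But 0 < 3, so no value of x4 works.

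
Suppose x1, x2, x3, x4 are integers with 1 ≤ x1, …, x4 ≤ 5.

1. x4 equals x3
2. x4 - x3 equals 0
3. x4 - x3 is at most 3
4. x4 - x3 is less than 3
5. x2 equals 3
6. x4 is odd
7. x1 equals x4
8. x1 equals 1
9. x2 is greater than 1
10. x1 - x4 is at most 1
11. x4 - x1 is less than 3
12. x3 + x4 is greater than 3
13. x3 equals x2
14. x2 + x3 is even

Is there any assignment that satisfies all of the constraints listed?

Unsatisfiable

Constraint 8 fixes x1 = 1 and constraint 5 fixes x2 = 3. Constraints 1, 7, and 13 give x1 = x4 = x3 = x2, so x1 = x2. But 1 ≠ 3 — contradiction.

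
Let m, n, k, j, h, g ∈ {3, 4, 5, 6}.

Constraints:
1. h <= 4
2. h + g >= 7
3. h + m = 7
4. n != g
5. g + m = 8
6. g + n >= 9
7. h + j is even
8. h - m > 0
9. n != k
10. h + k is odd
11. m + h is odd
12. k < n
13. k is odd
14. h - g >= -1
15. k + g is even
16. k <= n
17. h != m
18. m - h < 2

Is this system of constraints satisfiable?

Satisfiable

The assignment m = 3, n = 6, k = 3, j = 6, h = 4, g = 5 works:
  constraint 2 holds since h + g = 9.
  constraint 3 holds since h + m = 7.
The rest check out directly.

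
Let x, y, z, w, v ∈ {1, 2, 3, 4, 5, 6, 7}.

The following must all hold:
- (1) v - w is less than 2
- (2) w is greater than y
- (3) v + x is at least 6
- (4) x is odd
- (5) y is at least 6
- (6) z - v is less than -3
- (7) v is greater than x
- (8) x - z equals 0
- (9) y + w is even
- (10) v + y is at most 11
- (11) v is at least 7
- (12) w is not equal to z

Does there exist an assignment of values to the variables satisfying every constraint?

Unsatisfiable

From constraint 11: v ≥ 7. From constraint 5: y ≥ 6. Hence v + y ≥ 13. But constraint 10 requires v + y ≤ 11, and 11 < 13. Contradiction.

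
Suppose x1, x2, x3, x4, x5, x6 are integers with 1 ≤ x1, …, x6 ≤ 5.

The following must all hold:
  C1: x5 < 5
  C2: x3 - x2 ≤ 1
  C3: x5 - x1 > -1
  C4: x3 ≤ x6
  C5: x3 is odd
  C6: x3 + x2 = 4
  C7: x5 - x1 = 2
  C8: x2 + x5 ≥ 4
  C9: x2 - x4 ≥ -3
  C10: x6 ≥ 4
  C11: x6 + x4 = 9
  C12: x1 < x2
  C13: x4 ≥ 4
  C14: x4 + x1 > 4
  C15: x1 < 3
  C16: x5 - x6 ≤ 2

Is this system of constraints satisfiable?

Satisfiable

Setting (x1, x2, x3, x4, x5, x6) = (1, 3, 1, 5, 3, 4) satisfies everything: constraint 2: x3 - x2 = -2; constraint 3: x5 - x1 = 2; constraint 6: x3 + x2 = 4, and the others follow.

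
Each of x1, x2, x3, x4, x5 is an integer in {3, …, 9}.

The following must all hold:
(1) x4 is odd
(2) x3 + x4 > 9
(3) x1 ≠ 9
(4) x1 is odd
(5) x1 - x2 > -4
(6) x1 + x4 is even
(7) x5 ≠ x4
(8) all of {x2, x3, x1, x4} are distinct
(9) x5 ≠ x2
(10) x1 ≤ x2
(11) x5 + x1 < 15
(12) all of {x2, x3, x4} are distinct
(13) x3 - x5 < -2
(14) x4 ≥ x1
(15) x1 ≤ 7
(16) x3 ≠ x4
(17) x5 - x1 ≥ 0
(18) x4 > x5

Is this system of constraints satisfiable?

Satisfiable

The assignment x1 = 5, x2 = 7, x3 = 3, x4 = 9, x5 = 8 works:
  constraint 2 holds since x3 + x4 = 12.
  constraint 5 holds since x1 - x2 = -2.
  constraint 11 holds since x5 + x1 = 13.
The rest check out directly.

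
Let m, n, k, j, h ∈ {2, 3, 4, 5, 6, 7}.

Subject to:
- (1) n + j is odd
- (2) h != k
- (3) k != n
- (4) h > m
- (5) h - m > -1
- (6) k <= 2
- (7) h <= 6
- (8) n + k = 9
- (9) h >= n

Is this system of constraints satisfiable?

Unsatisfiable

From constraints 7 and 9: n ≤ h ≤ 6. From constraint 6: k ≤ 2. Hence n + k ≤ 8. But constraint 8 requires n + k = 9, and 9 > 8. Contradiction.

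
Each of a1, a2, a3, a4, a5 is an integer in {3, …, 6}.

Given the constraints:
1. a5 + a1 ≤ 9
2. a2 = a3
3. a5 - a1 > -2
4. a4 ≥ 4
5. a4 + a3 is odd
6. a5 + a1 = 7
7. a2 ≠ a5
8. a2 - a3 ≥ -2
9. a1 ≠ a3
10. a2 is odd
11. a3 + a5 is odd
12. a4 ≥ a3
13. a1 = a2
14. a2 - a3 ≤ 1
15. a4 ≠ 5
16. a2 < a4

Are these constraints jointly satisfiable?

Unsatisfiable

From constraints 2 and 13, a1 = a2 = a3, so a1 = a3. But constraint 9 says a1 ≠ a3. Contradiction.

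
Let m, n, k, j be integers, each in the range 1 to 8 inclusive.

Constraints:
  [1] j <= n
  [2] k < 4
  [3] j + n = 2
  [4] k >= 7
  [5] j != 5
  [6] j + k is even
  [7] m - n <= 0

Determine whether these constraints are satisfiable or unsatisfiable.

From constraint 4: k ≥ 7. From constraint 2: k ≤ 3. But 3 < 7, so no value of k works.

Unsatisfiable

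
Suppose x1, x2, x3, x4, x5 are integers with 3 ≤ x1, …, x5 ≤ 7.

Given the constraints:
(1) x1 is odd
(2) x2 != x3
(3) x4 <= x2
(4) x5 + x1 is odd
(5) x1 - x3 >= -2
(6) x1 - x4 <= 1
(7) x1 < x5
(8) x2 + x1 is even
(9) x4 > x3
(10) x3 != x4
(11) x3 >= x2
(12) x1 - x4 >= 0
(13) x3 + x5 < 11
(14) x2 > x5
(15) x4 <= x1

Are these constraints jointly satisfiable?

Constraints 7, 9, 11, 12, and 14 give x3 < x4, x4 ≤ x1, x1 < x5, x5 < x2, x2 ≤ x3. Chaining: x3 < x4 ≤ x1 < x5 < x2 ≤ x3, which forces x3 < x3 — impossible.

Unsatisfiable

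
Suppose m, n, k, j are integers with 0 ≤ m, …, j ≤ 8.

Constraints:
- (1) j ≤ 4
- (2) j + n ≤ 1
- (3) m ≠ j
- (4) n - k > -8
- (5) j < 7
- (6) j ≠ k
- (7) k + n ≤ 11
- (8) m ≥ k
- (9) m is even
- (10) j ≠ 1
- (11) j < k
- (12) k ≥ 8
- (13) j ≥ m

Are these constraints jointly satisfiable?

From constraints 8 and 12: m ≥ k and k ≥ 8, so m ≥ 8. From constraints 1 and 13: m ≤ j and j ≤ 4, so m ≤ 4. But 4 < 8, so no value of m works.

Unsatisfiable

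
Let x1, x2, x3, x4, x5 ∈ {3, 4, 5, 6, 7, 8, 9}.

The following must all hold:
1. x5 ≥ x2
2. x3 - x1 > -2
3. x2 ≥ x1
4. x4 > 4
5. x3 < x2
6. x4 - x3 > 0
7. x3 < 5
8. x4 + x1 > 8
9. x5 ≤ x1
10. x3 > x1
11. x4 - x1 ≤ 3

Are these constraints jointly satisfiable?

Unsatisfiable

Constraints 1, 5, 9, and 10 give x3 < x2, x2 ≤ x5, x5 ≤ x1, x1 < x3. Chaining: x3 < x2 ≤ x5 ≤ x1 < x3, which forces x3 < x3 — impossible.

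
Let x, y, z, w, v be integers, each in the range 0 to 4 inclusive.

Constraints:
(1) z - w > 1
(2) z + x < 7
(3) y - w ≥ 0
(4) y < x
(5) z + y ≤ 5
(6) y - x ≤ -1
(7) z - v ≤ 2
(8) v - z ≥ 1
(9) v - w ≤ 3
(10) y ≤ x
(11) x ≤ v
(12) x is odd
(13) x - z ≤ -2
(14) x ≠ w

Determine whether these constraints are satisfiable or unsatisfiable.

Constraints 3, 6, 8, 9, and 13 give y − w ≥ 0, w − v ≥ -3, v − z ≥ 1, z − x ≥ 2, x − y ≥ 1.
Adding all 5 inequalities: the left sides telescope to 0, and the right sides sum to 0 + (-3) + 1 + 2 + 1 = 1. So 0 ≥ 1, which is false.

Unsatisfiable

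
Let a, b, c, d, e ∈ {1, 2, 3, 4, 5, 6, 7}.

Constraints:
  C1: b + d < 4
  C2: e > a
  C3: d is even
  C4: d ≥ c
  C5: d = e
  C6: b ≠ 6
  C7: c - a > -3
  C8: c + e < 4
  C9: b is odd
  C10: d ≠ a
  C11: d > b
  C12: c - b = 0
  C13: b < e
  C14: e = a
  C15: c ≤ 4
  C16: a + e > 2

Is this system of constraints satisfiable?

From constraints 5 and 14, d = e = a, so d = a. But constraint 10 says d ≠ a. Contradiction.

Unsatisfiable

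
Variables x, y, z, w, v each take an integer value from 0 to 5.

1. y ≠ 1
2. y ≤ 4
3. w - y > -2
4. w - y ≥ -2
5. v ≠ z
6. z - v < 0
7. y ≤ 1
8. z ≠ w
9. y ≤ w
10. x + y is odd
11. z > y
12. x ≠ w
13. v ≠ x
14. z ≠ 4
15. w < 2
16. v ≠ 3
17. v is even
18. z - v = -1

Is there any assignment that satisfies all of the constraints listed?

The assignment x = 1, y = 0, z = 3, w = 0, v = 4 works:
  constraint 3 holds since w - y = 0.
  constraint 4 holds since w - y = 0.
The rest check out directly.

Satisfiable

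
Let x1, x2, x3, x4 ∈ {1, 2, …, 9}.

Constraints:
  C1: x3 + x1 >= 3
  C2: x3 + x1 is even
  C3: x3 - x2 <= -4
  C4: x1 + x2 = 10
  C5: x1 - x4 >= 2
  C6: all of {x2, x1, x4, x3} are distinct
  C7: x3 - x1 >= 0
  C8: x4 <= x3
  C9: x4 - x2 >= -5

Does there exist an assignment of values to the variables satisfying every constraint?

Constraints 3, 5, 7, and 9 give x3 − x1 ≥ 0, x1 − x4 ≥ 2, x4 − x2 ≥ -5, x2 − x3 ≥ 4.
Adding all 4 inequalities: the left sides telescope to 0, and the right sides sum to 0 + 2 + (-5) + 4 = 1. So 0 ≥ 1, which is false.

Unsatisfiable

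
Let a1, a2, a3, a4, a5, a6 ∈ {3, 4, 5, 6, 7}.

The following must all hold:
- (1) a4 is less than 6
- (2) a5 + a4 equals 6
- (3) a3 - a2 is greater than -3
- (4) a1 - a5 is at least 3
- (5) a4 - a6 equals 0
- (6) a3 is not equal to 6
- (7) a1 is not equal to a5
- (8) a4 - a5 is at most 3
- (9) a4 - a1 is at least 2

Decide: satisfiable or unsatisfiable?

Unsatisfiable

Constraints 4, 8, and 9 give a5 − a4 ≥ -3, a4 − a1 ≥ 2, a1 − a5 ≥ 3.
Adding all 3 inequalities: the left sides telescope to 0, and the right sides sum to (-3) + 2 + 3 = 2. So 0 ≥ 2, which is false.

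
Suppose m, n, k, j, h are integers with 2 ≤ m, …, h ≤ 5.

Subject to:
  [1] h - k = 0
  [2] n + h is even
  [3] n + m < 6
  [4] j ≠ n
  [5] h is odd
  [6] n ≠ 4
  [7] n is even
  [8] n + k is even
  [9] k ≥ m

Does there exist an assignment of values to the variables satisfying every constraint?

Unsatisfiable

Constraint 7 makes n even and constraint 5 makes h odd, so n + h must be odd. Constraint 2 says n + h is even — contradiction.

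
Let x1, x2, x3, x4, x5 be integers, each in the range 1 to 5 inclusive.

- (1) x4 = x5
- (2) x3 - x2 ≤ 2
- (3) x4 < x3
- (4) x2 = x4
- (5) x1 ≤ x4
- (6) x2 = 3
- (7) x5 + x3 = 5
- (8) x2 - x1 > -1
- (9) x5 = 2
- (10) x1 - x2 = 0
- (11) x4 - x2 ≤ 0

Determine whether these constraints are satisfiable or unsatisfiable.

Constraint 6 fixes x2 = 3 and constraint 9 fixes x5 = 2. Constraints 1 and 4 give x2 = x4 = x5, so x2 = x5. But 3 ≠ 2 — contradiction.

Unsatisfiable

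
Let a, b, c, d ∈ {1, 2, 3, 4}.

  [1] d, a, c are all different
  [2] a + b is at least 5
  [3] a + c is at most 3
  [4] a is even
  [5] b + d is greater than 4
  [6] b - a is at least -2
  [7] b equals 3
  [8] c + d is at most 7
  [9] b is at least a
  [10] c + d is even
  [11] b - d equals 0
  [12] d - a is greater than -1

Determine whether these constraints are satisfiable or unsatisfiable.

Satisfiable

One satisfying assignment is a = 2, b = 3, c = 1, d = 3.
For the less obvious constraints — constraint 2: a + b = 5; constraint 3: a + c = 3 — and the others hold by inspection.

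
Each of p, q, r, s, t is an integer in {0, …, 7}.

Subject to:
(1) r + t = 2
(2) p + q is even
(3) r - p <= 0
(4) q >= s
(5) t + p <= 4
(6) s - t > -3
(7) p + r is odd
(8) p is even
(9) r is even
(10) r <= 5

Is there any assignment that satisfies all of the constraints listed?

Constraint 8 makes p even and constraint 9 makes r even, so p + r must be even. Constraint 7 says p + r is odd — contradiction.

Unsatisfiable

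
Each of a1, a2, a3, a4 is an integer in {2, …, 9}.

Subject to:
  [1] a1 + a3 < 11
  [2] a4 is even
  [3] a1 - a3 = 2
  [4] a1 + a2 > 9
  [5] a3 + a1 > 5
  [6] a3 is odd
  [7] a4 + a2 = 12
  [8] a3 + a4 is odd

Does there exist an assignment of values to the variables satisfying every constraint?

Satisfiable

The assignment a1 = 5, a2 = 6, a3 = 3, a4 = 6 works:
  constraint 1 holds since a1 + a3 = 8.
  constraint 3 holds since a1 - a3 = 2.
  constraint 4 holds since a1 + a2 = 11.
The rest check out directly.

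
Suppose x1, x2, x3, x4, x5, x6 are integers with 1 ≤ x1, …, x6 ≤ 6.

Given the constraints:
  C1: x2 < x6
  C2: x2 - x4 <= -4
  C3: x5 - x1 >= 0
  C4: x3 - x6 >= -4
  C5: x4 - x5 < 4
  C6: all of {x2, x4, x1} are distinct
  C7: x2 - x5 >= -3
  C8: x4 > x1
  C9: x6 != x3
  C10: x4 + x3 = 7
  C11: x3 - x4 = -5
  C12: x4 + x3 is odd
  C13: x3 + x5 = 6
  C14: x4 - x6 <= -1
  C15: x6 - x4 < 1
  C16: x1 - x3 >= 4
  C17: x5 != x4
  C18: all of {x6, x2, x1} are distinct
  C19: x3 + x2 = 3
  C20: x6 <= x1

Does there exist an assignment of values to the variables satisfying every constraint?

Constraints 2, 3, 4, 7, 14, and 16 give x1 − x3 ≥ 4, x3 − x6 ≥ -4, x6 − x4 ≥ 1, x4 − x2 ≥ 4, x2 − x5 ≥ -3, x5 − x1 ≥ 0.
Adding all 6 inequalities: the left sides telescope to 0, and the right sides sum to 4 + (-4) + 1 + 4 + (-3) + 0 = 2. So 0 ≥ 2, which is false.

Unsatisfiable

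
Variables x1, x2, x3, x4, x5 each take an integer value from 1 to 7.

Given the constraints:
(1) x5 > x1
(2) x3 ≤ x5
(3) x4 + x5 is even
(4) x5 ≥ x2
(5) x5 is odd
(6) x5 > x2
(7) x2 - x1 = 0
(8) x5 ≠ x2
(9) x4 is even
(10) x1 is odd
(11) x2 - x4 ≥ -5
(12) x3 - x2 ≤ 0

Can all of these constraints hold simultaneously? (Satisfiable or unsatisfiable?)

Constraint 9 makes x4 even and constraint 5 makes x5 odd, so x4 + x5 must be odd. Constraint 3 says x4 + x5 is even — contradiction.

Unsatisfiable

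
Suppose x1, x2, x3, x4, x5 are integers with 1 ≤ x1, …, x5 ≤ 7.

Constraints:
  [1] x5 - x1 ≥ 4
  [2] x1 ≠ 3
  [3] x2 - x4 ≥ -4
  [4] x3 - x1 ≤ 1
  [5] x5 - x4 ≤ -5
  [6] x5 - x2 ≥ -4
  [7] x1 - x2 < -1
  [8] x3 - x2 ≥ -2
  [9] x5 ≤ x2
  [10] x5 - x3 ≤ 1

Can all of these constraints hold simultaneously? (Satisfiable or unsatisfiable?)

Constraints 1, 3, 4, 5, and 8 give x2 − x4 ≥ -4, x4 − x5 ≥ 5, x5 − x1 ≥ 4, x1 − x3 ≥ -1, x3 − x2 ≥ -2.
Adding all 5 inequalities: the left sides telescope to 0, and the right sides sum to (-4) + 5 + 4 + (-1) + (-2) = 2. So 0 ≥ 2, which is false.

Unsatisfiable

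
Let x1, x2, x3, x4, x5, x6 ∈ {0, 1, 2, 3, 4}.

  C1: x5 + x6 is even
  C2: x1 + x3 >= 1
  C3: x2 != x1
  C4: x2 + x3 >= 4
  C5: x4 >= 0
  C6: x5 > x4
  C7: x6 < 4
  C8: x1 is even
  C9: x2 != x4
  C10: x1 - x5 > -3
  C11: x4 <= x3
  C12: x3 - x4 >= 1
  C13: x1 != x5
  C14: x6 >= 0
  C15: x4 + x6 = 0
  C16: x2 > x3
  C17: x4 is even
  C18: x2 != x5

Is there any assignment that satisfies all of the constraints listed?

Satisfiable

The assignment x1 = 0, x2 = 3, x3 = 1, x4 = 0, x5 = 2, x6 = 0 works:
  constraint 2 holds since x1 + x3 = 1.
  constraint 4 holds since x2 + x3 = 4.
The rest check out directly.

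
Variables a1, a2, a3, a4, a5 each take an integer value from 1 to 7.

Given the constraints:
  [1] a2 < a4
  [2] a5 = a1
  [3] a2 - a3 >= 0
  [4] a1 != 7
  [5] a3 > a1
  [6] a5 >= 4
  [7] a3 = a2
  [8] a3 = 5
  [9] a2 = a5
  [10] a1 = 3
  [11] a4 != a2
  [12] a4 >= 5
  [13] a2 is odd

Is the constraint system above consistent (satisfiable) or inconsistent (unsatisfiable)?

Unsatisfiable

Constraint 8 fixes a3 = 5 and constraint 10 fixes a1 = 3. Constraints 2, 7, and 9 give a3 = a2 = a5 = a1, so a3 = a1. But 5 ≠ 3 — contradiction.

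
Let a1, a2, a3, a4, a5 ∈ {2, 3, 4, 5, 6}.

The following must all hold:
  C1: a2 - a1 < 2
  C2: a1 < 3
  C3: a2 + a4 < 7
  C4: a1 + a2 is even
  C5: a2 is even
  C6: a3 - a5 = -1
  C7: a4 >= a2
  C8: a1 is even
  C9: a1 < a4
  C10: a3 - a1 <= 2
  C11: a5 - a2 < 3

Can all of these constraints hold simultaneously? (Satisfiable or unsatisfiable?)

Try a1 = 2, a2 = 2, a3 = 3, a4 = 4, a5 = 4.
Check constraint 1: a2 - a1 = 0; constraint 3: a2 + a4 = 6. The remaining constraints are straightforward to verify.

Satisfiable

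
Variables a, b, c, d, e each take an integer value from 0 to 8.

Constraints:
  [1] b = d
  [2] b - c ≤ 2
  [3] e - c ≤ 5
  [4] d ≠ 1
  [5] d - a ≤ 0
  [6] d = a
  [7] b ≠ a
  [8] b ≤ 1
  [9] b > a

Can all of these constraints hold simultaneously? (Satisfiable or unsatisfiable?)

Unsatisfiable

From constraints 1 and 6, b = d = a, so b = a. But constraint 7 says b ≠ a. Contradiction.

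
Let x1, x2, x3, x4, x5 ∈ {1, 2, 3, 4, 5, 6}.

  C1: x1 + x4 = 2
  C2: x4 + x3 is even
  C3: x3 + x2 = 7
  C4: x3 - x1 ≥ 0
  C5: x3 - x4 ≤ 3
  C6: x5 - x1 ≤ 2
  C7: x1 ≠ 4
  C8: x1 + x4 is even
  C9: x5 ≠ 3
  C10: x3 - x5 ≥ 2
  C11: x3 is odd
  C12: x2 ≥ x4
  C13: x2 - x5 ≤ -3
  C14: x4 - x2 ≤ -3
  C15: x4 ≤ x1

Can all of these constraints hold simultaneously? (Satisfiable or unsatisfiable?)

Unsatisfiable

Constraints 4, 5, 6, 13, and 14 give x1 − x5 ≥ -2, x5 − x2 ≥ 3, x2 − x4 ≥ 3, x4 − x3 ≥ -3, x3 − x1 ≥ 0.
Adding all 5 inequalities: the left sides telescope to 0, and the right sides sum to (-2) + 3 + 3 + (-3) + 0 = 1. So 0 ≥ 1, which is false.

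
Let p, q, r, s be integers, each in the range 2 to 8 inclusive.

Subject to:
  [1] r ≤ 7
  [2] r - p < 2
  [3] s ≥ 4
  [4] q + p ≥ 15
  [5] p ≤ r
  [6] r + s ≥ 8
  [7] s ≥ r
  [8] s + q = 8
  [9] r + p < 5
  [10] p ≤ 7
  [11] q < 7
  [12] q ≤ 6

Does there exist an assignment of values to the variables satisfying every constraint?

Unsatisfiable

From constraint 12: q ≤ 6. From constraints 1 and 5: p ≤ r ≤ 7. Hence q + p ≤ 13. But constraint 4 requires q + p ≥ 15, and 15 > 13. Contradiction.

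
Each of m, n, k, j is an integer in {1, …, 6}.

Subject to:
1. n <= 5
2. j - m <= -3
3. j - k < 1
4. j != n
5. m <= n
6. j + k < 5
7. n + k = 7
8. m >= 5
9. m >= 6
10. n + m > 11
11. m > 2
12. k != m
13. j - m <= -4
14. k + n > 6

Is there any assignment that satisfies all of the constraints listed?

From constraints 5 and 9: n ≥ m and m ≥ 6, so n ≥ 6. From constraint 1: n ≤ 5. But 5 < 6, so no value of n works.

Unsatisfiable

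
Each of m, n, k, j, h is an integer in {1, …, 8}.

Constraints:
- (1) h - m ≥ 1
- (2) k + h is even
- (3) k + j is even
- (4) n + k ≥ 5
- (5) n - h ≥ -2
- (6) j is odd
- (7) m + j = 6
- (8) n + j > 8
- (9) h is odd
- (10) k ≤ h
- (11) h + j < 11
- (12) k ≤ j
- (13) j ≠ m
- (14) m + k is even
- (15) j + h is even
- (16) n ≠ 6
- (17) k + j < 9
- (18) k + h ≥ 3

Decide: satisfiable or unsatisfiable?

Satisfiable

Try m = 1, n = 4, k = 1, j = 5, h = 3.
Check constraint 1: h - m = 2; constraint 4: n + k = 5. The remaining constraints are straightforward to verify.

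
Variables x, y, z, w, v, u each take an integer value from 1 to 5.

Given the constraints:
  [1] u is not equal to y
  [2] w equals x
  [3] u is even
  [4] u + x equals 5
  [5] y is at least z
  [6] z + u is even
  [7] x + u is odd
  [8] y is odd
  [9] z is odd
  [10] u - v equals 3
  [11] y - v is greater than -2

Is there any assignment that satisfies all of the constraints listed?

Unsatisfiable

Constraint 9 makes z odd and constraint 3 makes u even, so z + u must be odd. Constraint 6 says z + u is even — contradiction.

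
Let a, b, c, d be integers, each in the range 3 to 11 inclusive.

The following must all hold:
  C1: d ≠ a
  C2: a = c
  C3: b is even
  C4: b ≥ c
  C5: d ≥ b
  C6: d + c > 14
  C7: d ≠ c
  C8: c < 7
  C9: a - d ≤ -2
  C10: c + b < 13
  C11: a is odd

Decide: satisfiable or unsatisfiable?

The assignment a = 5, b = 6, c = 5, d = 10 works:
  constraint 6 holds since d + c = 15.
  constraint 9 holds since a - d = -5.
The rest check out directly.

Satisfiable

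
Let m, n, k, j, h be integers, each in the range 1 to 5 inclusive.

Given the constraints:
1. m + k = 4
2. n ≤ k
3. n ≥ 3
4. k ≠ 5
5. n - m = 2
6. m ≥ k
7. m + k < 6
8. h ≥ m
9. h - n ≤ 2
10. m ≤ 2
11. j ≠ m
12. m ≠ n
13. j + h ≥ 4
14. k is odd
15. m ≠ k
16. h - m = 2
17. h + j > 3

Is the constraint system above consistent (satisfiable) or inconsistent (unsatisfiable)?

From constraints 2 and 3: k ≥ n and n ≥ 3, so k ≥ 3. From constraints 6 and 10: k ≤ m and m ≤ 2, so k ≤ 2. But 2 < 3, so no value of k works.

Unsatisfiable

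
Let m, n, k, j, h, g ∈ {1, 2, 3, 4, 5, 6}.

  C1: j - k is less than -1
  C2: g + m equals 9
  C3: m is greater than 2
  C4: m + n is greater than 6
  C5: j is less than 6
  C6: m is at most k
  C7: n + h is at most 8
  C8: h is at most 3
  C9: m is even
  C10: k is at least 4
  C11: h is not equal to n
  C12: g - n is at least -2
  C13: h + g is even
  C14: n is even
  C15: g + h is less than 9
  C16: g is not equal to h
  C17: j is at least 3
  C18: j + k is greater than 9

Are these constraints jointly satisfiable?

Take m = 4, n = 4, k = 6, j = 4, h = 1, g = 5. Then constraint 1: j - k = -2; constraint 2: g + m = 9; constraint 4: m + n = 8, and every other listed constraint is also met.

Satisfiable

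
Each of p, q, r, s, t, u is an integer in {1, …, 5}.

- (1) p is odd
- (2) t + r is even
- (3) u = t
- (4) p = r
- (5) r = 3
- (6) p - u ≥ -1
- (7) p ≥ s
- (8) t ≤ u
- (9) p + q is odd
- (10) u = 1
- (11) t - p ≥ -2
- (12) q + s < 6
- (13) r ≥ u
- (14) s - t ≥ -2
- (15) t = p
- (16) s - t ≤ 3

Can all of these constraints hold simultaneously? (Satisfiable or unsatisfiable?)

Constraint 10 fixes u = 1 and constraint 5 fixes r = 3. Constraints 3, 4, and 15 give u = t = p = r, so u = r. But 1 ≠ 3 — contradiction.

Unsatisfiable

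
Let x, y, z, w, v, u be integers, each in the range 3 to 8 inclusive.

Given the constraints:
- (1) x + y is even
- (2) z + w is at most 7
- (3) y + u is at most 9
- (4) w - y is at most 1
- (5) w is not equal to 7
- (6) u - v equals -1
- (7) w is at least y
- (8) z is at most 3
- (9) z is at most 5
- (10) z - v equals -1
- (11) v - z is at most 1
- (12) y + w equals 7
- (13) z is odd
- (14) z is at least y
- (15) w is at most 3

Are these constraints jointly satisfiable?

Unsatisfiable

From constraints 8 and 14: y ≤ z ≤ 3. From constraint 15: w ≤ 3. Hence y + w ≤ 6. But constraint 12 requires y + w = 7, and 7 > 6. Contradiction.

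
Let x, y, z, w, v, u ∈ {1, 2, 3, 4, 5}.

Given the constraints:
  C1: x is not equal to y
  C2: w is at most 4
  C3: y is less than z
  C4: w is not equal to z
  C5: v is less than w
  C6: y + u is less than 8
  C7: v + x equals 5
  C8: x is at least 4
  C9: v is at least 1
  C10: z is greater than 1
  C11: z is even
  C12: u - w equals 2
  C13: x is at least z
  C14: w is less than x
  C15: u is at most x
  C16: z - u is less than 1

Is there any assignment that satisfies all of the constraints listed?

Satisfiable

Try x = 4, y = 1, z = 4, w = 2, v = 1, u = 4.
Check constraint 6: y + u = 5; constraint 7: v + x = 5. The remaining constraints are straightforward to verify.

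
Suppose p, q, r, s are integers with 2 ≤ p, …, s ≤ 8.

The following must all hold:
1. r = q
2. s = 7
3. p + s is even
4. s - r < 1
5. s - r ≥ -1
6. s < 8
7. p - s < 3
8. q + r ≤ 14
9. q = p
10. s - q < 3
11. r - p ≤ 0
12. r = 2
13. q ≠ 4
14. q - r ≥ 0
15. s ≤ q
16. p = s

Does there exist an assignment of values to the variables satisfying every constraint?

Unsatisfiable

Constraint 12 fixes r = 2 and constraint 2 fixes s = 7. Constraints 1, 9, and 16 give r = q = p = s, so r = s. But 2 ≠ 7 — contradiction.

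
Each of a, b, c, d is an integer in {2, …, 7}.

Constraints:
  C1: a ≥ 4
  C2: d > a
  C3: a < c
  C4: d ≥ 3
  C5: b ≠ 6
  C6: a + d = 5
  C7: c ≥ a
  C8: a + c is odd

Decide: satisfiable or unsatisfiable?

Unsatisfiable

From constraint 1: a ≥ 4. From constraint 4: d ≥ 3. Hence a + d ≥ 7. But constraint 6 requires a + d = 5, and 5 < 7. Contradiction.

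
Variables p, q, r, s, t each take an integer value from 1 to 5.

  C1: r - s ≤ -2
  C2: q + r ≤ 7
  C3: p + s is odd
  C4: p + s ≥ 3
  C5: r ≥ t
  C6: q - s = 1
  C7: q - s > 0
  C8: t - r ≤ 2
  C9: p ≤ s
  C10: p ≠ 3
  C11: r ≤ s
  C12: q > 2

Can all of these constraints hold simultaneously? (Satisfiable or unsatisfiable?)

Take p = 1, q = 5, r = 2, s = 4, t = 1. Then constraint 1: r - s = -2; constraint 2: q + r = 7; constraint 4: p + s = 5, and every other listed constraint is also met.

Satisfiable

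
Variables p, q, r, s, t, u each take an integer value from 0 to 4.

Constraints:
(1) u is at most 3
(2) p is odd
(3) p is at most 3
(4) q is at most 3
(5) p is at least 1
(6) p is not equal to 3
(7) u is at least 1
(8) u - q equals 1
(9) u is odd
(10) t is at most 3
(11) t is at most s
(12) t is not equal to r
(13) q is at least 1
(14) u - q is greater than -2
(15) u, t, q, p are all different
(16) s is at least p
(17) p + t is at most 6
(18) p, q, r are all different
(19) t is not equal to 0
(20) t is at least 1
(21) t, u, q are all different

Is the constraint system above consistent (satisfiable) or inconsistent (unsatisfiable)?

Unsatisfiable

Constraints 1, 3, 4, 5, 7, 10, 13, and 20 confine each of u, t, q, p to the 3 values {1, …, 3}.
Constraint 15 requires all 4 of them to be distinct, but only 3 values are available — impossible by the pigeonhole principle.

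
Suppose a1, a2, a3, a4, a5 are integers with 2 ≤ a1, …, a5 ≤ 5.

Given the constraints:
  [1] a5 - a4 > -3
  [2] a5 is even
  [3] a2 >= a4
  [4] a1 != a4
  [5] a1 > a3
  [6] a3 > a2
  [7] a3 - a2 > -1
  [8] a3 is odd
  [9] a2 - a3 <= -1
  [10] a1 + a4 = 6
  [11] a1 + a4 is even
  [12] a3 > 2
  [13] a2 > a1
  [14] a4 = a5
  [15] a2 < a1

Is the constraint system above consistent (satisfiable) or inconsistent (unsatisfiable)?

Unsatisfiable

Constraints 5, 9, and 13 give a3 < a1, a1 < a2, a2 < a3. Chaining: a3 < a1 < a2 < a3, which forces a3 < a3 — impossible.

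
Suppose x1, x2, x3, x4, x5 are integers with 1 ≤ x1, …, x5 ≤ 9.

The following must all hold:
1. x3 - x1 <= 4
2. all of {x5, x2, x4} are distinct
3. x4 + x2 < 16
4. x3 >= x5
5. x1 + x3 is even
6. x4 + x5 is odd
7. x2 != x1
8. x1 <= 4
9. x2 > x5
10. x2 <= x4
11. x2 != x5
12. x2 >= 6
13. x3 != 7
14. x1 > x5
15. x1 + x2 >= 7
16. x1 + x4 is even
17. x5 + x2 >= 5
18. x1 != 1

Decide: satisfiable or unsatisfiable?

Satisfiable

The assignment x1 = 4, x2 = 6, x3 = 6, x4 = 8, x5 = 1 works:
  constraint 1 holds since x3 - x1 = 2.
  constraint 3 holds since x4 + x2 = 14.
The rest check out directly.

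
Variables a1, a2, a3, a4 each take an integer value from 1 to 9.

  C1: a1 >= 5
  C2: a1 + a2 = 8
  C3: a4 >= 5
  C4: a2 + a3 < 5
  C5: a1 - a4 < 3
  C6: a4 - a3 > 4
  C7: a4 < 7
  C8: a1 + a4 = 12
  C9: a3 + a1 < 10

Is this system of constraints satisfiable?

Take a1 = 6, a2 = 2, a3 = 1, a4 = 6. Then constraint 2: a1 + a2 = 8; constraint 4: a2 + a3 = 3; constraint 5: a1 - a4 = 0, and every other listed constraint is also met.

Satisfiable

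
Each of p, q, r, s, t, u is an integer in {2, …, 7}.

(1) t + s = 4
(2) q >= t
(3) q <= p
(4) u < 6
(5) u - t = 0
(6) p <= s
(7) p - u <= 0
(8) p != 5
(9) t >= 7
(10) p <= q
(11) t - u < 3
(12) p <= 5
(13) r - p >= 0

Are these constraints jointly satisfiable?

From constraints 2 and 9: q ≥ t and t ≥ 7, so q ≥ 7. From constraints 3 and 12: q ≤ p and p ≤ 5, so q ≤ 5. But 5 < 7, so no value of q works.

Unsatisfiable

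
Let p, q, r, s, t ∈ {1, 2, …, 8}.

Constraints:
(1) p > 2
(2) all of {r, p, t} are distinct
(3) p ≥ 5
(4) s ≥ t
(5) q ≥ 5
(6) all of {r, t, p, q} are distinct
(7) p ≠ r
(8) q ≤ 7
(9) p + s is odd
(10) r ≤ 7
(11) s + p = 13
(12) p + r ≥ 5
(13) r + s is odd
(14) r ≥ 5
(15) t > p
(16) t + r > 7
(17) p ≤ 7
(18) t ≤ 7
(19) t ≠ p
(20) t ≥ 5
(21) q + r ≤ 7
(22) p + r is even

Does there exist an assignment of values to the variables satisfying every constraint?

Constraints 3, 5, 8, 10, 14, 17, 18, and 20 confine each of r, t, p, q to the 3 values {5, …, 7}.
Constraint 6 requires all 4 of them to be distinct, but only 3 values are available — impossible by the pigeonhole principle.

Unsatisfiable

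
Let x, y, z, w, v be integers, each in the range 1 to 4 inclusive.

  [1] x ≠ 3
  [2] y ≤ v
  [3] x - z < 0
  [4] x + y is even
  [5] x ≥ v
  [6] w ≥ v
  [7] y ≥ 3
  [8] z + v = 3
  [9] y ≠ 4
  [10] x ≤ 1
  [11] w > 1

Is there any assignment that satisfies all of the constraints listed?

Unsatisfiable

From constraints 2 and 7: v ≥ y and y ≥ 3, so v ≥ 3. From constraints 5 and 10: v ≤ x and x ≤ 1, so v ≤ 1. But 1 < 3, so no value of v works.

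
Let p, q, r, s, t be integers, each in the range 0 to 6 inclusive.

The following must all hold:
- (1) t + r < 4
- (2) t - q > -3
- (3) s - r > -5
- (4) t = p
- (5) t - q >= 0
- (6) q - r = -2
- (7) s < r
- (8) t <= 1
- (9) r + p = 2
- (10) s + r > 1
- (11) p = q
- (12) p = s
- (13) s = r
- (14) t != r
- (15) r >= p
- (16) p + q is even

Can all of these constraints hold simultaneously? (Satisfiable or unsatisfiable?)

From constraints 4, 12, and 13, t = p = s = r, so t = r. But constraint 14 says t ≠ r. Contradiction.

Unsatisfiable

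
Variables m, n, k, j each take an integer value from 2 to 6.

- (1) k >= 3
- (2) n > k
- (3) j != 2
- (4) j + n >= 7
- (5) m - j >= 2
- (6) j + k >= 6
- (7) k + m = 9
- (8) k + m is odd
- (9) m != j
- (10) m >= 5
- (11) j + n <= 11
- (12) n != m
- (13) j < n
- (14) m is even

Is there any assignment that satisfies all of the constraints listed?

One satisfying assignment is m = 6, n = 5, k = 3, j = 3.
For the less obvious constraints — constraint 4: j + n = 8; constraint 5: m - j = 3 — and the others hold by inspection.

Satisfiable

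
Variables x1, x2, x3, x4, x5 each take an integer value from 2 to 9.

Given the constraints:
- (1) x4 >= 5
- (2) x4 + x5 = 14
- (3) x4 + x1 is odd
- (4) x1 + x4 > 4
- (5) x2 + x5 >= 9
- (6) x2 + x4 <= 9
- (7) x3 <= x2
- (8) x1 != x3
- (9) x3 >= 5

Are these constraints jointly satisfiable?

Unsatisfiable

From constraints 7 and 9: x2 ≥ x3 ≥ 5. From constraint 1: x4 ≥ 5. Hence x2 + x4 ≥ 10. But constraint 6 requires x2 + x4 ≤ 9, and 9 < 10. Contradiction.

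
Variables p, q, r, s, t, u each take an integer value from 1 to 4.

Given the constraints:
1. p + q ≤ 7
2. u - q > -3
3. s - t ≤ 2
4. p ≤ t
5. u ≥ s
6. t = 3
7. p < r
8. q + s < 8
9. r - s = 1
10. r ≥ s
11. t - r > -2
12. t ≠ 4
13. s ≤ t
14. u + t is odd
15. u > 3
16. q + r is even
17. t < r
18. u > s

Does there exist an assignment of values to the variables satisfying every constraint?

One satisfying assignment is p = 1, q = 4, r = 4, s = 3, t = 3, u = 4.
For the less obvious constraints — constraint 1: p + q = 5; constraint 2: u - q = 0; constraint 3: s - t = 0 — and the others hold by inspection.

Satisfiable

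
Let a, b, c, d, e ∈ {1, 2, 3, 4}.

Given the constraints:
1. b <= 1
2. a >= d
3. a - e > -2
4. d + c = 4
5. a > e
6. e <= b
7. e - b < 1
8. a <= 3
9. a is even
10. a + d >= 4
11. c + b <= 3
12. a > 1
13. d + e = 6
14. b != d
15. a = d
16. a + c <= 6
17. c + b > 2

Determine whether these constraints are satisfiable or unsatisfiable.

From constraints 2 and 8: d ≤ a ≤ 3. From constraints 1 and 6: e ≤ b ≤ 1. Hence d + e ≤ 4. But constraint 13 requires d + e = 6, and 6 > 4. Contradiction.

Unsatisfiable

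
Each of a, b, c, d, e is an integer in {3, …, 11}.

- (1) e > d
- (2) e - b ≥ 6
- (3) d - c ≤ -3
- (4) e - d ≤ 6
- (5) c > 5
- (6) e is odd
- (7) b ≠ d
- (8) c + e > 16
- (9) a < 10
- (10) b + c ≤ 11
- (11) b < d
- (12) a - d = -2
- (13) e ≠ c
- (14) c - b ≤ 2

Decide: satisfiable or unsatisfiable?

Unsatisfiable

Constraints 2, 3, 4, and 14 give e − b ≥ 6, b − c ≥ -2, c − d ≥ 3, d − e ≥ -6.
Adding all 4 inequalities: the left sides telescope to 0, and the right sides sum to 6 + (-2) + 3 + (-6) = 1. So 0 ≥ 1, which is false.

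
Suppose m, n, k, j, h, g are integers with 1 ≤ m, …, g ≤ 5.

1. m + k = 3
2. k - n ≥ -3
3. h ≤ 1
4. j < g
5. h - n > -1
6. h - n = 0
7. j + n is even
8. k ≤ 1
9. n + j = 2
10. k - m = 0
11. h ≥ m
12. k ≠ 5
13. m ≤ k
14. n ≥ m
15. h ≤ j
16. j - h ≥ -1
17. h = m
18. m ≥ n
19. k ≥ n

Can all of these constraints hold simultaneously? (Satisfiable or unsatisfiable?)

From constraints 3 and 11: m ≤ h ≤ 1. From constraint 8: k ≤ 1. Hence m + k ≤ 2. But constraint 1 requires m + k = 3, and 3 > 2. Contradiction.

Unsatisfiable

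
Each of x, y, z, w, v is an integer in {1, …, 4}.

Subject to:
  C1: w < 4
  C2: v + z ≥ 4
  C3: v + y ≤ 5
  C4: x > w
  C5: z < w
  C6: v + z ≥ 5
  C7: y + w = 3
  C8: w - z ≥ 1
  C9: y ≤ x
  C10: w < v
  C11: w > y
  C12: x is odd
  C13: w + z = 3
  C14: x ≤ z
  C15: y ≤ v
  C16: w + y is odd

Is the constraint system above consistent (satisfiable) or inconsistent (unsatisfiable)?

Unsatisfiable

Constraints 4, 5, and 14 give z < w, w < x, x ≤ z. Chaining: z < w < x ≤ z, which forces z < z — impossible.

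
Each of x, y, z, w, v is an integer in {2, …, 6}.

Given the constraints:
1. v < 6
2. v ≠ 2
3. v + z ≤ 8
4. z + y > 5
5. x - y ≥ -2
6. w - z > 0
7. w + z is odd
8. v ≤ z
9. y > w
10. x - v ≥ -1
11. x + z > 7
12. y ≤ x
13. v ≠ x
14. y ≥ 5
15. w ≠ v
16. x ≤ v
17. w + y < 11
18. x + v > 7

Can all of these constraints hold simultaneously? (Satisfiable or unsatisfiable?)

Constraints 6, 8, 9, 12, and 16 give w < y, y ≤ x, x ≤ v, v ≤ z, z < w. Chaining: w < y ≤ x ≤ v ≤ z < w, which forces w < w — impossible.

Unsatisfiable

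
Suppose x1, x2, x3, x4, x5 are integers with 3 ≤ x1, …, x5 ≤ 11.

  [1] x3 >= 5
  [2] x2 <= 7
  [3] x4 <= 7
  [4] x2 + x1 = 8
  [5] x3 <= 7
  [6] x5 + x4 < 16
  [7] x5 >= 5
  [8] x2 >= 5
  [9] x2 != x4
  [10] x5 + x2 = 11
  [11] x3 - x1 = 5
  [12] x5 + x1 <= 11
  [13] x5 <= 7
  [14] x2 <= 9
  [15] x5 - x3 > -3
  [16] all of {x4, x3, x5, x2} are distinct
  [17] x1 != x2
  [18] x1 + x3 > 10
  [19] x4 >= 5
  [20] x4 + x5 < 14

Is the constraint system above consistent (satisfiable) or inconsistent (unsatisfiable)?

Unsatisfiable

Constraints 1, 2, 3, 5, 7, 8, 13, and 19 confine each of x4, x3, x5, x2 to the 3 values {5, …, 7}.
Constraint 16 requires all 4 of them to be distinct, but only 3 values are available — impossible by the pigeonhole principle.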